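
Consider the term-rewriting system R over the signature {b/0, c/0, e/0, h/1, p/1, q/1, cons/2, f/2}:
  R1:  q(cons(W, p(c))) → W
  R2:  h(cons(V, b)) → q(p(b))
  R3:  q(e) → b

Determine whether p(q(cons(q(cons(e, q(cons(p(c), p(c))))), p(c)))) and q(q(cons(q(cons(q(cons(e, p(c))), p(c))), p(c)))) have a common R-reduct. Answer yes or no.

no — NF(t₁) = p(e), NF(t₂) = b

Reduce t₁ = p(q(cons(q(cons(e, q(cons(p(c), p(c))))), p(c)))):
1. p(q(cons(q(cons(e, q(cons(p(c), p(c))))), p(c))))  →  p(q(cons(e, q(cons(p(c), p(c))))))   [R1 at 1]
2. p(q(cons(e, q(cons(p(c), p(c))))))  →  p(q(cons(e, p(c))))   [R1 at 1.1.2]
3. p(q(cons(e, p(c))))  →  p(e)   [R1 at 1]

Reduce t₂ = q(q(cons(q(cons(q(cons(e, p(c))), p(c))), p(c)))):
1. q(q(cons(q(cons(q(cons(e, p(c))), p(c))), p(c))))  →  q(q(cons(q(cons(e, p(c))), p(c))))   [R1 at 1]
2. q(q(cons(q(cons(e, p(c))), p(c))))  →  q(q(cons(e, p(c))))   [R1 at 1]
3. q(q(cons(e, p(c))))  →  q(e)   [R1 at 1]
4. q(e)  →  b   [R3 at ε]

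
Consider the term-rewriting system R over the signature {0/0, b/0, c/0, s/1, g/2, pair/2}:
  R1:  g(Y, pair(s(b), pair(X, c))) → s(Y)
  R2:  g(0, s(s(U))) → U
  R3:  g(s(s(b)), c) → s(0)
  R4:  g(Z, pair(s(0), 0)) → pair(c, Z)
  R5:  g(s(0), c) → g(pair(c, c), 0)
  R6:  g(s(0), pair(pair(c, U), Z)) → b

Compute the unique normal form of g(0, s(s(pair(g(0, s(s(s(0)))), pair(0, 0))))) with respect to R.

pair(s(0), pair(0, 0))

1. g(0, s(s(pair(g(0, s(s(s(0)))), pair(0, 0)))))  →  pair(g(0, s(s(s(0)))), pair(0, 0))   [R2 at ε]
2. pair(g(0, s(s(s(0)))), pair(0, 0))  →  pair(s(0), pair(0, 0))   [R2 at 1]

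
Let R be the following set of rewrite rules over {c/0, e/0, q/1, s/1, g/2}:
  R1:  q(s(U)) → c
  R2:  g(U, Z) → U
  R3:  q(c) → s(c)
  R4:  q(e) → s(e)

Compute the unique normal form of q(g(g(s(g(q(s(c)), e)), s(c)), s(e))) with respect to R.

1. q(g(g(s(g(q(s(c)), e)), s(c)), s(e)))  →  q(g(s(g(q(s(c)), e)), s(c)))   [R2 at 1]
2. q(g(s(g(q(s(c)), e)), s(c)))  →  q(s(g(q(s(c)), e)))   [R2 at 1]
3. q(s(g(q(s(c)), e)))  →  c   [R1 at ε]

c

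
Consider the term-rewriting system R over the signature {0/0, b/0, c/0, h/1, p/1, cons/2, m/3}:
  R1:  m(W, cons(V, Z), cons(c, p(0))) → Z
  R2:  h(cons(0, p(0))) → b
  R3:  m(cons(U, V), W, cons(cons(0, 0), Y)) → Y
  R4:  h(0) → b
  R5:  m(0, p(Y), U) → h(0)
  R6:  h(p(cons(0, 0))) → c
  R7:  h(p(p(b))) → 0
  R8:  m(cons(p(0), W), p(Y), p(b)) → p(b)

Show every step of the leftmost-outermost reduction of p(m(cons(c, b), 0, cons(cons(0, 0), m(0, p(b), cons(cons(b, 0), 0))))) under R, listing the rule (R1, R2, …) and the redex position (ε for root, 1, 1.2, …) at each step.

p(b)

1. p(m(cons(c, b), 0, cons(cons(0, 0), m(0, p(b), cons(cons(b, 0), 0)))))  →  p(m(0, p(b), cons(cons(b, 0), 0)))   [R3 at 1]
2. p(m(0, p(b), cons(cons(b, 0), 0)))  →  p(h(0))   [R5 at 1]
3. p(h(0))  →  p(b)   [R4 at 1]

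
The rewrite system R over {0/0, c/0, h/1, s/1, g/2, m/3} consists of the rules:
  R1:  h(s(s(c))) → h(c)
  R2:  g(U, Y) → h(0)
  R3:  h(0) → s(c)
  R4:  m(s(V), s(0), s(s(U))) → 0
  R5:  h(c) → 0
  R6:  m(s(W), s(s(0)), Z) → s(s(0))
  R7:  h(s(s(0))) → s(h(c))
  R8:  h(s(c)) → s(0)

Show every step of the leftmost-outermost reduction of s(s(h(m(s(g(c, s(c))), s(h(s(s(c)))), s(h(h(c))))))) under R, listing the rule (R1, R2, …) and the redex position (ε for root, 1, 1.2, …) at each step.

s(s(s(c)))

1. s(s(h(m(s(g(c, s(c))), s(h(s(s(c)))), s(h(h(c)))))))  →  s(s(h(m(s(h(0)), s(h(s(s(c)))), s(h(h(c)))))))   [R2 at 1.1.1.1.1]
2. s(s(h(m(s(h(0)), s(h(s(s(c)))), s(h(h(c)))))))  →  s(s(h(m(s(s(c)), s(h(s(s(c)))), s(h(h(c)))))))   [R3 at 1.1.1.1.1]
3. s(s(h(m(s(s(c)), s(h(s(s(c)))), s(h(h(c)))))))  →  s(s(h(m(s(s(c)), s(h(c)), s(h(h(c)))))))   [R1 at 1.1.1.2.1]
4. s(s(h(m(s(s(c)), s(h(c)), s(h(h(c)))))))  →  s(s(h(m(s(s(c)), s(0), s(h(h(c)))))))   [R5 at 1.1.1.2.1]
5. s(s(h(m(s(s(c)), s(0), s(h(h(c)))))))  →  s(s(h(m(s(s(c)), s(0), s(h(0))))))   [R5 at 1.1.1.3.1.1]
6. s(s(h(m(s(s(c)), s(0), s(h(0))))))  →  s(s(h(m(s(s(c)), s(0), s(s(c))))))   [R3 at 1.1.1.3.1]
7. s(s(h(m(s(s(c)), s(0), s(s(c))))))  →  s(s(h(0)))   [R4 at 1.1.1]
8. s(s(h(0)))  →  s(s(s(c)))   [R3 at 1.1]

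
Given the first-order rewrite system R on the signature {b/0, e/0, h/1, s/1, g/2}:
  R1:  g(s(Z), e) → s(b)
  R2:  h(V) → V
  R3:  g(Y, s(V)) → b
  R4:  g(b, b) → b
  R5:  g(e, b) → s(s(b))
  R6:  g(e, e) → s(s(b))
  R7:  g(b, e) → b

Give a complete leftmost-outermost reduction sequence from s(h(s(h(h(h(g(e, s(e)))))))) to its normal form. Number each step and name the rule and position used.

1. s(h(s(h(h(h(g(e, s(e))))))))  →  s(s(h(h(h(g(e, s(e)))))))   [R2 at 1]
2. s(s(h(h(h(g(e, s(e)))))))  →  s(s(h(h(g(e, s(e))))))   [R2 at 1.1]
3. s(s(h(h(g(e, s(e))))))  →  s(s(h(g(e, s(e)))))   [R2 at 1.1]
4. s(s(h(g(e, s(e)))))  →  s(s(g(e, s(e))))   [R2 at 1.1]
5. s(s(g(e, s(e))))  →  s(s(b))   [R3 at 1.1]

s(s(b))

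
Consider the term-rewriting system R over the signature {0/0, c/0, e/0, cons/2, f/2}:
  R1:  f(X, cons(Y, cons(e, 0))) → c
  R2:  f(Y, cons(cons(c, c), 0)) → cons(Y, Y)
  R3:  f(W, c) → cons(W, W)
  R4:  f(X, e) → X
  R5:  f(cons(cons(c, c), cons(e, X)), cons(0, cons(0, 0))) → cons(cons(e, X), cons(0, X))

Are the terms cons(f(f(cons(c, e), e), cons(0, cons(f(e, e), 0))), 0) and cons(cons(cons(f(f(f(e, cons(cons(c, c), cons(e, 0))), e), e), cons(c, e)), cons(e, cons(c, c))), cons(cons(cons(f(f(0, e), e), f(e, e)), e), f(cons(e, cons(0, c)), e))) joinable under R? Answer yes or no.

no — NF(t₁) = cons(c, 0), NF(t₂) = cons(cons(cons(c, cons(c, e)), cons(e, cons(c, c))), cons(cons(cons(0, e), e), cons(e, cons(0, c))))

Reduce t₁ = cons(f(f(cons(c, e), e), cons(0, cons(f(e, e), 0))), 0):
1. cons(f(f(cons(c, e), e), cons(0, cons(f(e, e), 0))), 0)  →  cons(f(cons(c, e), cons(0, cons(f(e, e), 0))), 0)   [R4 at 1.1]
2. cons(f(cons(c, e), cons(0, cons(f(e, e), 0))), 0)  →  cons(f(cons(c, e), cons(0, cons(e, 0))), 0)   [R4 at 1.2.2.1]
3. cons(f(cons(c, e), cons(0, cons(e, 0))), 0)  →  cons(c, 0)   [R1 at 1]

Reduce t₂ = cons(cons(cons(f(f(f(e, cons(cons(c, c), cons(e, 0))), e), e), cons(c, e)), cons(e, cons(c, c))), cons(cons(cons(f(f(0, e), e), f(e, e)), e), f(cons(e, cons(0, c)), e))):
1. cons(cons(cons(f(f(f(e, cons(cons(c, c), cons(e, 0))), e), e), cons(c, e)), cons(e, cons(c, c))), cons(cons(cons(f(f(0, e), e), f(e, e)), e), f(cons(e, cons(0, c)), e)))  →  cons(cons(cons(f(f(e, cons(cons(c, c), cons(e, 0))), e), cons(c, e)), cons(e, cons(c, c))), cons(cons(cons(f(f(0, e), e), f(e, e)), e), f(cons(e, cons(0, c)), e)))   [R4 at 1.1.1]
2. cons(cons(cons(f(f(e, cons(cons(c, c), cons(e, 0))), e), cons(c, e)), cons(e, cons(c, c))), cons(cons(cons(f(f(0, e), e), f(e, e)), e), f(cons(e, cons(0, c)), e)))  →  cons(cons(cons(f(e, cons(cons(c, c), cons(e, 0))), cons(c, e)), cons(e, cons(c, c))), cons(cons(cons(f(f(0, e), e), f(e, e)), e), f(cons(e, cons(0, c)), e)))   [R4 at 1.1.1]
3. cons(cons(cons(f(e, cons(cons(c, c), cons(e, 0))), cons(c, e)), cons(e, cons(c, c))), cons(cons(cons(f(f(0, e), e), f(e, e)), e), f(cons(e, cons(0, c)), e)))  →  cons(cons(cons(c, cons(c, e)), cons(e, cons(c, c))), cons(cons(cons(f(f(0, e), e), f(e, e)), e), f(cons(e, cons(0, c)), e)))   [R1 at 1.1.1]
4. cons(cons(cons(c, cons(c, e)), cons(e, cons(c, c))), cons(cons(cons(f(f(0, e), e), f(e, e)), e), f(cons(e, cons(0, c)), e)))  →  cons(cons(cons(c, cons(c, e)), cons(e, cons(c, c))), cons(cons(cons(f(0, e), f(e, e)), e), f(cons(e, cons(0, c)), e)))   [R4 at 2.1.1.1]
5. cons(cons(cons(c, cons(c, e)), cons(e, cons(c, c))), cons(cons(cons(f(0, e), f(e, e)), e), f(cons(e, cons(0, c)), e)))  →  cons(cons(cons(c, cons(c, e)), cons(e, cons(c, c))), cons(cons(cons(0, f(e, e)), e), f(cons(e, cons(0, c)), e)))   [R4 at 2.1.1.1]
6. cons(cons(cons(c, cons(c, e)), cons(e, cons(c, c))), cons(cons(cons(0, f(e, e)), e), f(cons(e, cons(0, c)), e)))  →  cons(cons(cons(c, cons(c, e)), cons(e, cons(c, c))), cons(cons(cons(0, e), e), f(cons(e, cons(0, c)), e)))   [R4 at 2.1.1.2]
7. cons(cons(cons(c, cons(c, e)), cons(e, cons(c, c))), cons(cons(cons(0, e), e), f(cons(e, cons(0, c)), e)))  →  cons(cons(cons(c, cons(c, e)), cons(e, cons(c, c))), cons(cons(cons(0, e), e), cons(e, cons(0, c))))   [R4 at 2.2]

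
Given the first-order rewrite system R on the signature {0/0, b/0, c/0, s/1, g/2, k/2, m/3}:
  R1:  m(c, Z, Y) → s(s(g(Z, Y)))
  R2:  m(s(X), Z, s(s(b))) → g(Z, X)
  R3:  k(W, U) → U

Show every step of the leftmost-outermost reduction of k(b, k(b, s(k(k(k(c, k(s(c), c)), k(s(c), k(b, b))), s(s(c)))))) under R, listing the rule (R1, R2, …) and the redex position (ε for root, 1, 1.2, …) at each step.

1. k(b, k(b, s(k(k(k(c, k(s(c), c)), k(s(c), k(b, b))), s(s(c))))))  →  k(b, s(k(k(k(c, k(s(c), c)), k(s(c), k(b, b))), s(s(c)))))   [R3 at ε]
2. k(b, s(k(k(k(c, k(s(c), c)), k(s(c), k(b, b))), s(s(c)))))  →  s(k(k(k(c, k(s(c), c)), k(s(c), k(b, b))), s(s(c))))   [R3 at ε]
3. s(k(k(k(c, k(s(c), c)), k(s(c), k(b, b))), s(s(c))))  →  s(s(s(c)))   [R3 at 1]

s(s(s(c)))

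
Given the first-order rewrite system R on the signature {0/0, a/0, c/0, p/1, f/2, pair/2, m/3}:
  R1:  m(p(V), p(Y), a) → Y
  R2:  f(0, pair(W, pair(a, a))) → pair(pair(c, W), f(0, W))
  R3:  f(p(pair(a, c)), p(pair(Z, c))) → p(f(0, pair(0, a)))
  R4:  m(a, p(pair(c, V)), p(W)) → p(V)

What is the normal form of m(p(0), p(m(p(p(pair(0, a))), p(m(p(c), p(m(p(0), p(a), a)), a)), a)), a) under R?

a

1. m(p(0), p(m(p(p(pair(0, a))), p(m(p(c), p(m(p(0), p(a), a)), a)), a)), a)  →  m(p(p(pair(0, a))), p(m(p(c), p(m(p(0), p(a), a)), a)), a)   [R1 at ε]
2. m(p(p(pair(0, a))), p(m(p(c), p(m(p(0), p(a), a)), a)), a)  →  m(p(c), p(m(p(0), p(a), a)), a)   [R1 at ε]
3. m(p(c), p(m(p(0), p(a), a)), a)  →  m(p(0), p(a), a)   [R1 at ε]
4. m(p(0), p(a), a)  →  a   [R1 at ε]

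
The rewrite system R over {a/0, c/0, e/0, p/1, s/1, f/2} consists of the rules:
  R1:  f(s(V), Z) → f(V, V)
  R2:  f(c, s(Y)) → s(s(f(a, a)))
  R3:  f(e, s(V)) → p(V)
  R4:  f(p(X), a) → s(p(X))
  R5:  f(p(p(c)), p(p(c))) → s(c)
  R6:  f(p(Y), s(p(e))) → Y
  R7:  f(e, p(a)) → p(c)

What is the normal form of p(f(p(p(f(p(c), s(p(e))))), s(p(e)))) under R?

p(p(c))

1. p(f(p(p(f(p(c), s(p(e))))), s(p(e))))  →  p(p(f(p(c), s(p(e)))))   [R6 at 1]
2. p(p(f(p(c), s(p(e)))))  →  p(p(c))   [R6 at 1.1]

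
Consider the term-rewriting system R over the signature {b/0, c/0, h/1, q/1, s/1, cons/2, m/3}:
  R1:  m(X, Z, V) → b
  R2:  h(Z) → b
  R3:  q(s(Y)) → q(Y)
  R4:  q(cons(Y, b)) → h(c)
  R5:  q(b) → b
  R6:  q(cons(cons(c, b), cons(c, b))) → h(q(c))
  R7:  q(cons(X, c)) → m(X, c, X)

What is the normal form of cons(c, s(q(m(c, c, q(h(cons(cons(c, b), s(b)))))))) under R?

cons(c, s(b))

1. cons(c, s(q(m(c, c, q(h(cons(cons(c, b), s(b))))))))  →  cons(c, s(q(b)))   [R1 at 2.1.1]
2. cons(c, s(q(b)))  →  cons(c, s(b))   [R5 at 2.1]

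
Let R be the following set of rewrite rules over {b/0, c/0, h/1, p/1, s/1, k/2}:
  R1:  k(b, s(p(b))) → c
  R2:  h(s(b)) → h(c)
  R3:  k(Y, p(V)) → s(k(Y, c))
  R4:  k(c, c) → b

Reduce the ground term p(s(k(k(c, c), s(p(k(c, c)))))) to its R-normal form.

p(s(c))

1. p(s(k(k(c, c), s(p(k(c, c))))))  →  p(s(k(b, s(p(k(c, c))))))   [R4 at 1.1.1]
2. p(s(k(b, s(p(k(c, c))))))  →  p(s(k(b, s(p(b)))))   [R4 at 1.1.2.1.1]
3. p(s(k(b, s(p(b)))))  →  p(s(c))   [R1 at 1.1]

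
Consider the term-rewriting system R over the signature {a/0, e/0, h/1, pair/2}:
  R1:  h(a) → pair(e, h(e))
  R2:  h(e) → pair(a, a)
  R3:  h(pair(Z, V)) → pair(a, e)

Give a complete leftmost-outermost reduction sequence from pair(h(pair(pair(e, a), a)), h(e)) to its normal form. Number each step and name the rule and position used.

1. pair(h(pair(pair(e, a), a)), h(e))  →  pair(pair(a, e), h(e))   [R3 at 1]
2. pair(pair(a, e), h(e))  →  pair(pair(a, e), pair(a, a))   [R2 at 2]

pair(pair(a, e), pair(a, a))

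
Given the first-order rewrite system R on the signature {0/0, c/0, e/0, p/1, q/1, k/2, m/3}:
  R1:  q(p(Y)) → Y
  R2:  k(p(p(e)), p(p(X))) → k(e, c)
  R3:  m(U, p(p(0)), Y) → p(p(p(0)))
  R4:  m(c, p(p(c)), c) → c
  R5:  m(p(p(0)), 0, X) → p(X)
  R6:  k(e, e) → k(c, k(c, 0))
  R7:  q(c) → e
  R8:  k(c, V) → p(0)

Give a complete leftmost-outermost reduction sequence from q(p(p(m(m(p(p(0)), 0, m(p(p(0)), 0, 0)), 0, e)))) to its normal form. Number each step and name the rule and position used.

p(p(e))

1. q(p(p(m(m(p(p(0)), 0, m(p(p(0)), 0, 0)), 0, e))))  →  p(m(m(p(p(0)), 0, m(p(p(0)), 0, 0)), 0, e))   [R1 at ε]
2. p(m(m(p(p(0)), 0, m(p(p(0)), 0, 0)), 0, e))  →  p(m(p(m(p(p(0)), 0, 0)), 0, e))   [R5 at 1.1]
3. p(m(p(m(p(p(0)), 0, 0)), 0, e))  →  p(m(p(p(0)), 0, e))   [R5 at 1.1.1]
4. p(m(p(p(0)), 0, e))  →  p(p(e))   [R5 at 1]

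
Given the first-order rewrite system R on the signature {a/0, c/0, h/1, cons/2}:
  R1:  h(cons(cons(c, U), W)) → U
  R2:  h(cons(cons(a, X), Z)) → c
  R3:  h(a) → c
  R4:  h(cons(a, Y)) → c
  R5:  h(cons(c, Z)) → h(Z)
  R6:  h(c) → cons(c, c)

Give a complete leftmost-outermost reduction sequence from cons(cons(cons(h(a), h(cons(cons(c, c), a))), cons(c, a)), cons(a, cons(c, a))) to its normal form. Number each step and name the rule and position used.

cons(cons(cons(c, c), cons(c, a)), cons(a, cons(c, a)))

1. cons(cons(cons(h(a), h(cons(cons(c, c), a))), cons(c, a)), cons(a, cons(c, a)))  →  cons(cons(cons(c, h(cons(cons(c, c), a))), cons(c, a)), cons(a, cons(c, a)))   [R3 at 1.1.1]
2. cons(cons(cons(c, h(cons(cons(c, c), a))), cons(c, a)), cons(a, cons(c, a)))  →  cons(cons(cons(c, c), cons(c, a)), cons(a, cons(c, a)))   [R1 at 1.1.2]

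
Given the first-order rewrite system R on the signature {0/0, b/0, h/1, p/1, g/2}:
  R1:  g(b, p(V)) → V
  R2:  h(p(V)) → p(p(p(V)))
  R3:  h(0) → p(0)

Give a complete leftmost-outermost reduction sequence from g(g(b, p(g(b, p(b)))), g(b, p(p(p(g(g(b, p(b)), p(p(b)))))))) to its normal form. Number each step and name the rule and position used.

1. g(g(b, p(g(b, p(b)))), g(b, p(p(p(g(g(b, p(b)), p(p(b))))))))  →  g(g(b, p(b)), g(b, p(p(p(g(g(b, p(b)), p(p(b))))))))   [R1 at 1]
2. g(g(b, p(b)), g(b, p(p(p(g(g(b, p(b)), p(p(b))))))))  →  g(b, g(b, p(p(p(g(g(b, p(b)), p(p(b))))))))   [R1 at 1]
3. g(b, g(b, p(p(p(g(g(b, p(b)), p(p(b))))))))  →  g(b, p(p(g(g(b, p(b)), p(p(b))))))   [R1 at 2]
4. g(b, p(p(g(g(b, p(b)), p(p(b))))))  →  p(g(g(b, p(b)), p(p(b))))   [R1 at ε]
5. p(g(g(b, p(b)), p(p(b))))  →  p(g(b, p(p(b))))   [R1 at 1.1]
6. p(g(b, p(p(b))))  →  p(p(b))   [R1 at 1]

p(p(b))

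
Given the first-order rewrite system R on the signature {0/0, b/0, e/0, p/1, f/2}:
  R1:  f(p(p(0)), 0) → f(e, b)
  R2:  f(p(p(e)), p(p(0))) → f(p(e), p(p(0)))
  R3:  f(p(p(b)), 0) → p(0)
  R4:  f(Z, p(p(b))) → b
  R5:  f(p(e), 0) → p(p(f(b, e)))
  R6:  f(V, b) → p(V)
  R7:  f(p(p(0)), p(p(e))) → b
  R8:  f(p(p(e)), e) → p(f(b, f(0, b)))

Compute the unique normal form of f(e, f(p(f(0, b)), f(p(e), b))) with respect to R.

p(e)

1. f(e, f(p(f(0, b)), f(p(e), b)))  →  f(e, f(p(p(0)), f(p(e), b)))   [R6 at 2.1.1]
2. f(e, f(p(p(0)), f(p(e), b)))  →  f(e, f(p(p(0)), p(p(e))))   [R6 at 2.2]
3. f(e, f(p(p(0)), p(p(e))))  →  f(e, b)   [R7 at 2]
4. f(e, b)  →  p(e)   [R6 at ε]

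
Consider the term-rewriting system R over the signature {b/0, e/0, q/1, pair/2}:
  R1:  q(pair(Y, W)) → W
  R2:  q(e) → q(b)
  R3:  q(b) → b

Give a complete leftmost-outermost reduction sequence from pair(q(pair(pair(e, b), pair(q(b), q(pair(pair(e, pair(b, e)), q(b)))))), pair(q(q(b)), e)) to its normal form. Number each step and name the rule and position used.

1. pair(q(pair(pair(e, b), pair(q(b), q(pair(pair(e, pair(b, e)), q(b)))))), pair(q(q(b)), e))  →  pair(pair(q(b), q(pair(pair(e, pair(b, e)), q(b)))), pair(q(q(b)), e))   [R1 at 1]
2. pair(pair(q(b), q(pair(pair(e, pair(b, e)), q(b)))), pair(q(q(b)), e))  →  pair(pair(b, q(pair(pair(e, pair(b, e)), q(b)))), pair(q(q(b)), e))   [R3 at 1.1]
3. pair(pair(b, q(pair(pair(e, pair(b, e)), q(b)))), pair(q(q(b)), e))  →  pair(pair(b, q(b)), pair(q(q(b)), e))   [R1 at 1.2]
4. pair(pair(b, q(b)), pair(q(q(b)), e))  →  pair(pair(b, b), pair(q(q(b)), e))   [R3 at 1.2]
5. pair(pair(b, b), pair(q(q(b)), e))  →  pair(pair(b, b), pair(q(b), e))   [R3 at 2.1.1]
6. pair(pair(b, b), pair(q(b), e))  →  pair(pair(b, b), pair(b, e))   [R3 at 2.1]

pair(pair(b, b), pair(b, e))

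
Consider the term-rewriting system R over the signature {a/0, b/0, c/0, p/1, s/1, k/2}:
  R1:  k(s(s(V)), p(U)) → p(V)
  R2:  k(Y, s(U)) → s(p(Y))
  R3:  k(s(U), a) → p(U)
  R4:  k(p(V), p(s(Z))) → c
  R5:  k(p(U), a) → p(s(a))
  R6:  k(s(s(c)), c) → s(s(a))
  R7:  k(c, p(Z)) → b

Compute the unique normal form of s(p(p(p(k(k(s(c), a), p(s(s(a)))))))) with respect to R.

1. s(p(p(p(k(k(s(c), a), p(s(s(a))))))))  →  s(p(p(p(k(p(c), p(s(s(a))))))))   [R3 at 1.1.1.1.1]
2. s(p(p(p(k(p(c), p(s(s(a))))))))  →  s(p(p(p(c))))   [R4 at 1.1.1.1]

s(p(p(p(c))))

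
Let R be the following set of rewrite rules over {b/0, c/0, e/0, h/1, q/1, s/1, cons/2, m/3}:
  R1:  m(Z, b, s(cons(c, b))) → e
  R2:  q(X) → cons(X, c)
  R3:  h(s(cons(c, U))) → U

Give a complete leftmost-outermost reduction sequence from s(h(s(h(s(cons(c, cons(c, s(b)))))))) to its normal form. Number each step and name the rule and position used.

1. s(h(s(h(s(cons(c, cons(c, s(b))))))))  →  s(h(s(cons(c, s(b)))))   [R3 at 1.1.1]
2. s(h(s(cons(c, s(b)))))  →  s(s(b))   [R3 at 1]

s(s(b))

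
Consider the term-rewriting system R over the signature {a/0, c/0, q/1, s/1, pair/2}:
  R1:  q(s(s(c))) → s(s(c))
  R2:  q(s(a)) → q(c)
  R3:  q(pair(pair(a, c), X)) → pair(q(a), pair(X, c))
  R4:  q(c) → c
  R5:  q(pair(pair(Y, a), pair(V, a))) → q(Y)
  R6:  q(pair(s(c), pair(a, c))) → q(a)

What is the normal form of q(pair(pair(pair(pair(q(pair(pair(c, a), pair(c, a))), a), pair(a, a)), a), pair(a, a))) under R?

c

1. q(pair(pair(pair(pair(q(pair(pair(c, a), pair(c, a))), a), pair(a, a)), a), pair(a, a)))  →  q(pair(pair(q(pair(pair(c, a), pair(c, a))), a), pair(a, a)))   [R5 at ε]
2. q(pair(pair(q(pair(pair(c, a), pair(c, a))), a), pair(a, a)))  →  q(q(pair(pair(c, a), pair(c, a))))   [R5 at ε]
3. q(q(pair(pair(c, a), pair(c, a))))  →  q(q(c))   [R5 at 1]
4. q(q(c))  →  q(c)   [R4 at 1]
5. q(c)  →  c   [R4 at ε]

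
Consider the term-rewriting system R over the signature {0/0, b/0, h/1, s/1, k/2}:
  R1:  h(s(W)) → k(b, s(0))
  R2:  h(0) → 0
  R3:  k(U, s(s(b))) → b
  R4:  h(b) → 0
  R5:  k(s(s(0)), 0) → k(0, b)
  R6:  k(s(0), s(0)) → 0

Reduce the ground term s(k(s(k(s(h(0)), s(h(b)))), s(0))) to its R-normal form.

1. s(k(s(k(s(h(0)), s(h(b)))), s(0)))  →  s(k(s(k(s(0), s(h(b)))), s(0)))   [R2 at 1.1.1.1.1]
2. s(k(s(k(s(0), s(h(b)))), s(0)))  →  s(k(s(k(s(0), s(0))), s(0)))   [R4 at 1.1.1.2.1]
3. s(k(s(k(s(0), s(0))), s(0)))  →  s(k(s(0), s(0)))   [R6 at 1.1.1]
4. s(k(s(0), s(0)))  →  s(0)   [R6 at 1]

s(0)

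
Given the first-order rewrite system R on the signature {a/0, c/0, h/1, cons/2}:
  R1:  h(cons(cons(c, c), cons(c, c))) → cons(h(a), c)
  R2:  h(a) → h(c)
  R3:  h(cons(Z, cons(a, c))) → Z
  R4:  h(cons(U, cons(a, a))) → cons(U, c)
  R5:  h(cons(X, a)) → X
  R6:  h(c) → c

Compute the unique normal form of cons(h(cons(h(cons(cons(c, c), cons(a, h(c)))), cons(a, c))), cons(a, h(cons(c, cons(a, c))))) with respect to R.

cons(cons(c, c), cons(a, c))

1. cons(h(cons(h(cons(cons(c, c), cons(a, h(c)))), cons(a, c))), cons(a, h(cons(c, cons(a, c)))))  →  cons(h(cons(cons(c, c), cons(a, h(c)))), cons(a, h(cons(c, cons(a, c)))))   [R3 at 1]
2. cons(h(cons(cons(c, c), cons(a, h(c)))), cons(a, h(cons(c, cons(a, c)))))  →  cons(h(cons(cons(c, c), cons(a, c))), cons(a, h(cons(c, cons(a, c)))))   [R6 at 1.1.2.2]
3. cons(h(cons(cons(c, c), cons(a, c))), cons(a, h(cons(c, cons(a, c)))))  →  cons(cons(c, c), cons(a, h(cons(c, cons(a, c)))))   [R3 at 1]
4. cons(cons(c, c), cons(a, h(cons(c, cons(a, c)))))  →  cons(cons(c, c), cons(a, c))   [R3 at 2.2]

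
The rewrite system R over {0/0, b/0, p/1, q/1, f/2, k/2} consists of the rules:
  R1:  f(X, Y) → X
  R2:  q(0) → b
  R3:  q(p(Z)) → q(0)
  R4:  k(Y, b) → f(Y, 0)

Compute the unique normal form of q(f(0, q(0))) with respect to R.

b

1. q(f(0, q(0)))  →  q(0)   [R1 at 1]
2. q(0)  →  b   [R2 at ε]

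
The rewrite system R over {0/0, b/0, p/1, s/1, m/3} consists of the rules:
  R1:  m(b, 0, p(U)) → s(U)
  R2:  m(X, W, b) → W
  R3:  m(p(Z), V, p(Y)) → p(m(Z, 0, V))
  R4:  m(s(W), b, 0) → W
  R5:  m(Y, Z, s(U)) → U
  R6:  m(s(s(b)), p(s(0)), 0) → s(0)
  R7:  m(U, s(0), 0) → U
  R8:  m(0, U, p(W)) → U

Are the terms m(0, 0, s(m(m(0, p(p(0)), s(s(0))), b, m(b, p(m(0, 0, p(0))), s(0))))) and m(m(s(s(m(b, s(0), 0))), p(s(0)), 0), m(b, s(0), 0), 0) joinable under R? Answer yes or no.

Reduce t₁ = m(0, 0, s(m(m(0, p(p(0)), s(s(0))), b, m(b, p(m(0, 0, p(0))), s(0))))):
1. m(0, 0, s(m(m(0, p(p(0)), s(s(0))), b, m(b, p(m(0, 0, p(0))), s(0)))))  →  m(m(0, p(p(0)), s(s(0))), b, m(b, p(m(0, 0, p(0))), s(0)))   [R5 at ε]
2. m(m(0, p(p(0)), s(s(0))), b, m(b, p(m(0, 0, p(0))), s(0)))  →  m(s(0), b, m(b, p(m(0, 0, p(0))), s(0)))   [R5 at 1]
3. m(s(0), b, m(b, p(m(0, 0, p(0))), s(0)))  →  m(s(0), b, 0)   [R5 at 3]
4. m(s(0), b, 0)  →  0   [R4 at ε]

Reduce t₂ = m(m(s(s(m(b, s(0), 0))), p(s(0)), 0), m(b, s(0), 0), 0):
1. m(m(s(s(m(b, s(0), 0))), p(s(0)), 0), m(b, s(0), 0), 0)  →  m(m(s(s(b)), p(s(0)), 0), m(b, s(0), 0), 0)   [R7 at 1.1.1.1]
2. m(m(s(s(b)), p(s(0)), 0), m(b, s(0), 0), 0)  →  m(s(0), m(b, s(0), 0), 0)   [R6 at 1]
3. m(s(0), m(b, s(0), 0), 0)  →  m(s(0), b, 0)   [R7 at 2]
4. m(s(0), b, 0)  →  0   [R4 at ε]

yes — NF(t₁) = 0, NF(t₂) = 0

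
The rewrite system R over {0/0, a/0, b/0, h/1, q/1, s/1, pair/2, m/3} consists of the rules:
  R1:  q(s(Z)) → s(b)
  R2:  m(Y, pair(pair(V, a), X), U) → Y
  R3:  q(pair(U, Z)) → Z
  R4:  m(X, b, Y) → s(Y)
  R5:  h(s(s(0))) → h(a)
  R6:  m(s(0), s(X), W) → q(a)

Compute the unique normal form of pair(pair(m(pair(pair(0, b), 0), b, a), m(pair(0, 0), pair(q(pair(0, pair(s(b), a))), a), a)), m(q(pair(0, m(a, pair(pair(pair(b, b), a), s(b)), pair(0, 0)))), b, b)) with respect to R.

pair(pair(s(a), pair(0, 0)), s(b))

1. pair(pair(m(pair(pair(0, b), 0), b, a), m(pair(0, 0), pair(q(pair(0, pair(s(b), a))), a), a)), m(q(pair(0, m(a, pair(pair(pair(b, b), a), s(b)), pair(0, 0)))), b, b))  →  pair(pair(s(a), m(pair(0, 0), pair(q(pair(0, pair(s(b), a))), a), a)), m(q(pair(0, m(a, pair(pair(pair(b, b), a), s(b)), pair(0, 0)))), b, b))   [R4 at 1.1]
2. pair(pair(s(a), m(pair(0, 0), pair(q(pair(0, pair(s(b), a))), a), a)), m(q(pair(0, m(a, pair(pair(pair(b, b), a), s(b)), pair(0, 0)))), b, b))  →  pair(pair(s(a), m(pair(0, 0), pair(pair(s(b), a), a), a)), m(q(pair(0, m(a, pair(pair(pair(b, b), a), s(b)), pair(0, 0)))), b, b))   [R3 at 1.2.2.1]
3. pair(pair(s(a), m(pair(0, 0), pair(pair(s(b), a), a), a)), m(q(pair(0, m(a, pair(pair(pair(b, b), a), s(b)), pair(0, 0)))), b, b))  →  pair(pair(s(a), pair(0, 0)), m(q(pair(0, m(a, pair(pair(pair(b, b), a), s(b)), pair(0, 0)))), b, b))   [R2 at 1.2]
4. pair(pair(s(a), pair(0, 0)), m(q(pair(0, m(a, pair(pair(pair(b, b), a), s(b)), pair(0, 0)))), b, b))  →  pair(pair(s(a), pair(0, 0)), s(b))   [R4 at 2]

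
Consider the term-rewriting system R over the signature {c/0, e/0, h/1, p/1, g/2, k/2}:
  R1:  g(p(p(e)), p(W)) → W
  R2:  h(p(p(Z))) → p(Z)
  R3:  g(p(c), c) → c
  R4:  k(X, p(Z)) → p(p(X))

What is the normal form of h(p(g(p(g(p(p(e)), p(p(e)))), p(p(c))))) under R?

p(c)

1. h(p(g(p(g(p(p(e)), p(p(e)))), p(p(c)))))  →  h(p(g(p(p(e)), p(p(c)))))   [R1 at 1.1.1.1]
2. h(p(g(p(p(e)), p(p(c)))))  →  h(p(p(c)))   [R1 at 1.1]
3. h(p(p(c)))  →  p(c)   [R2 at ε]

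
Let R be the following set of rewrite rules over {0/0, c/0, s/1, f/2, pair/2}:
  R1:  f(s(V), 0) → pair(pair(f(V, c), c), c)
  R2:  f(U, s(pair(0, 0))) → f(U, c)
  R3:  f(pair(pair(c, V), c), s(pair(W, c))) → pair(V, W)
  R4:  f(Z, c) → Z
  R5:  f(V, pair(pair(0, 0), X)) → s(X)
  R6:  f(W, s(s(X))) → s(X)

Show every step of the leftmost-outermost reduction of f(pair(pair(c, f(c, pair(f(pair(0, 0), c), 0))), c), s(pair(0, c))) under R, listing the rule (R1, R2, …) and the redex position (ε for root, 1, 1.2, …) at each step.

1. f(pair(pair(c, f(c, pair(f(pair(0, 0), c), 0))), c), s(pair(0, c)))  →  pair(f(c, pair(f(pair(0, 0), c), 0)), 0)   [R3 at ε]
2. pair(f(c, pair(f(pair(0, 0), c), 0)), 0)  →  pair(f(c, pair(pair(0, 0), 0)), 0)   [R4 at 1.2.1]
3. pair(f(c, pair(pair(0, 0), 0)), 0)  →  pair(s(0), 0)   [R5 at 1]

pair(s(0), 0)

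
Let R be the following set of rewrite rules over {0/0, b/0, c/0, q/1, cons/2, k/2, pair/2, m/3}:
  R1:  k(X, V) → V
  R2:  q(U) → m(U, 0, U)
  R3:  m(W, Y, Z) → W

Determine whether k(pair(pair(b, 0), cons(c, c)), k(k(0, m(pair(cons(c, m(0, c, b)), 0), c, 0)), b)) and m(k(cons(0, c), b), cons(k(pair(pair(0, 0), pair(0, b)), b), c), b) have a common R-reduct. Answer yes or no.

yes — NF(t₁) = b, NF(t₂) = b

Reduce t₁ = k(pair(pair(b, 0), cons(c, c)), k(k(0, m(pair(cons(c, m(0, c, b)), 0), c, 0)), b)):
1. k(pair(pair(b, 0), cons(c, c)), k(k(0, m(pair(cons(c, m(0, c, b)), 0), c, 0)), b))  →  k(k(0, m(pair(cons(c, m(0, c, b)), 0), c, 0)), b)   [R1 at ε]
2. k(k(0, m(pair(cons(c, m(0, c, b)), 0), c, 0)), b)  →  b   [R1 at ε]

Reduce t₂ = m(k(cons(0, c), b), cons(k(pair(pair(0, 0), pair(0, b)), b), c), b):
1. m(k(cons(0, c), b), cons(k(pair(pair(0, 0), pair(0, b)), b), c), b)  →  k(cons(0, c), b)   [R3 at ε]
2. k(cons(0, c), b)  →  b   [R1 at ε]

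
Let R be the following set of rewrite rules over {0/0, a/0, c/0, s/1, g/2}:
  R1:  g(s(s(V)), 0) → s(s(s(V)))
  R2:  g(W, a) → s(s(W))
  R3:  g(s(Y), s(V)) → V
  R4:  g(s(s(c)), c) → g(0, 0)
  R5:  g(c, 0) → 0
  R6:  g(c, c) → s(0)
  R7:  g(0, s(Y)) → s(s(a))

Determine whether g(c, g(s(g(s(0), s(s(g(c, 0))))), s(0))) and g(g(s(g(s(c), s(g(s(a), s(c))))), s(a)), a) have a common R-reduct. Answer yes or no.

no — NF(t₁) = 0, NF(t₂) = s(s(a))

Reduce t₁ = g(c, g(s(g(s(0), s(s(g(c, 0))))), s(0))):
1. g(c, g(s(g(s(0), s(s(g(c, 0))))), s(0)))  →  g(c, 0)   [R3 at 2]
2. g(c, 0)  →  0   [R5 at ε]

Reduce t₂ = g(g(s(g(s(c), s(g(s(a), s(c))))), s(a)), a):
1. g(g(s(g(s(c), s(g(s(a), s(c))))), s(a)), a)  →  s(s(g(s(g(s(c), s(g(s(a), s(c))))), s(a))))   [R2 at ε]
2. s(s(g(s(g(s(c), s(g(s(a), s(c))))), s(a))))  →  s(s(a))   [R3 at 1.1]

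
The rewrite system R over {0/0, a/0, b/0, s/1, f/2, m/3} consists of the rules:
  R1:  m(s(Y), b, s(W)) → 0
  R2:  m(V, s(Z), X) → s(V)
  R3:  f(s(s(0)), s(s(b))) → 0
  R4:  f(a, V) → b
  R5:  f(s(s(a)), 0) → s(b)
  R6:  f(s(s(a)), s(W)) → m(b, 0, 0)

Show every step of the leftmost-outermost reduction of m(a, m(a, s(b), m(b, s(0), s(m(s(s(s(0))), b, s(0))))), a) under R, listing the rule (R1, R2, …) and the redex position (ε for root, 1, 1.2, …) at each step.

1. m(a, m(a, s(b), m(b, s(0), s(m(s(s(s(0))), b, s(0))))), a)  →  m(a, s(a), a)   [R2 at 2]
2. m(a, s(a), a)  →  s(a)   [R2 at ε]

s(a)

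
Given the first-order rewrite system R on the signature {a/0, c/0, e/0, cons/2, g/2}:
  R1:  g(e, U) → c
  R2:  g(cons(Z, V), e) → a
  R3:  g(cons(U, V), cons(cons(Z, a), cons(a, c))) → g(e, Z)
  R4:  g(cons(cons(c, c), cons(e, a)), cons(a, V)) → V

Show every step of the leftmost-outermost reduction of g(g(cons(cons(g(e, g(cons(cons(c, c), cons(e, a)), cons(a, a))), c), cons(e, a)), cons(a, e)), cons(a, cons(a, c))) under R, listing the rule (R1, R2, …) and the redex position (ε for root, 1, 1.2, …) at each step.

1. g(g(cons(cons(g(e, g(cons(cons(c, c), cons(e, a)), cons(a, a))), c), cons(e, a)), cons(a, e)), cons(a, cons(a, c)))  →  g(g(cons(cons(c, c), cons(e, a)), cons(a, e)), cons(a, cons(a, c)))   [R1 at 1.1.1.1]
2. g(g(cons(cons(c, c), cons(e, a)), cons(a, e)), cons(a, cons(a, c)))  →  g(e, cons(a, cons(a, c)))   [R4 at 1]
3. g(e, cons(a, cons(a, c)))  →  c   [R1 at ε]

c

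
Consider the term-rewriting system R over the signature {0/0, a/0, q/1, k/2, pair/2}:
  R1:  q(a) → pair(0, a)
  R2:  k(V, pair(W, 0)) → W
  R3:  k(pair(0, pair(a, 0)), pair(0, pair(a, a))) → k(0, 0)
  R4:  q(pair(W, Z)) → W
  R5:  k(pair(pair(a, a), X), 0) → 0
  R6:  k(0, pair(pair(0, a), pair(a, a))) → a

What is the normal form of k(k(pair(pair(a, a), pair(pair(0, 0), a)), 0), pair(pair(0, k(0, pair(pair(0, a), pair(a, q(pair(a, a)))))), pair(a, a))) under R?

a

1. k(k(pair(pair(a, a), pair(pair(0, 0), a)), 0), pair(pair(0, k(0, pair(pair(0, a), pair(a, q(pair(a, a)))))), pair(a, a)))  →  k(0, pair(pair(0, k(0, pair(pair(0, a), pair(a, q(pair(a, a)))))), pair(a, a)))   [R5 at 1]
2. k(0, pair(pair(0, k(0, pair(pair(0, a), pair(a, q(pair(a, a)))))), pair(a, a)))  →  k(0, pair(pair(0, k(0, pair(pair(0, a), pair(a, a)))), pair(a, a)))   [R4 at 2.1.2.2.2.2]
3. k(0, pair(pair(0, k(0, pair(pair(0, a), pair(a, a)))), pair(a, a)))  →  k(0, pair(pair(0, a), pair(a, a)))   [R6 at 2.1.2]
4. k(0, pair(pair(0, a), pair(a, a)))  →  a   [R6 at ε]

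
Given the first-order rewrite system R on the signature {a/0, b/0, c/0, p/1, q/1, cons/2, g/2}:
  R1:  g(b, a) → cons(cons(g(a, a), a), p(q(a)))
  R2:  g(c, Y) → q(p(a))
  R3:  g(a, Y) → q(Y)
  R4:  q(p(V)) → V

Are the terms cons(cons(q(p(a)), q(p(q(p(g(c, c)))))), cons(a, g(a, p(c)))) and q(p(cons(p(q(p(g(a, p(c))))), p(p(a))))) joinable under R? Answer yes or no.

Reduce t₁ = cons(cons(q(p(a)), q(p(q(p(g(c, c)))))), cons(a, g(a, p(c)))):
1. cons(cons(q(p(a)), q(p(q(p(g(c, c)))))), cons(a, g(a, p(c))))  →  cons(cons(a, q(p(q(p(g(c, c)))))), cons(a, g(a, p(c))))   [R4 at 1.1]
2. cons(cons(a, q(p(q(p(g(c, c)))))), cons(a, g(a, p(c))))  →  cons(cons(a, q(p(g(c, c)))), cons(a, g(a, p(c))))   [R4 at 1.2]
3. cons(cons(a, q(p(g(c, c)))), cons(a, g(a, p(c))))  →  cons(cons(a, g(c, c)), cons(a, g(a, p(c))))   [R4 at 1.2]
4. cons(cons(a, g(c, c)), cons(a, g(a, p(c))))  →  cons(cons(a, q(p(a))), cons(a, g(a, p(c))))   [R2 at 1.2]
5. cons(cons(a, q(p(a))), cons(a, g(a, p(c))))  →  cons(cons(a, a), cons(a, g(a, p(c))))   [R4 at 1.2]
6. cons(cons(a, a), cons(a, g(a, p(c))))  →  cons(cons(a, a), cons(a, q(p(c))))   [R3 at 2.2]
7. cons(cons(a, a), cons(a, q(p(c))))  →  cons(cons(a, a), cons(a, c))   [R4 at 2.2]

Reduce t₂ = q(p(cons(p(q(p(g(a, p(c))))), p(p(a))))):
1. q(p(cons(p(q(p(g(a, p(c))))), p(p(a)))))  →  cons(p(q(p(g(a, p(c))))), p(p(a)))   [R4 at ε]
2. cons(p(q(p(g(a, p(c))))), p(p(a)))  →  cons(p(g(a, p(c))), p(p(a)))   [R4 at 1.1]
3. cons(p(g(a, p(c))), p(p(a)))  →  cons(p(q(p(c))), p(p(a)))   [R3 at 1.1]
4. cons(p(q(p(c))), p(p(a)))  →  cons(p(c), p(p(a)))   [R4 at 1.1]

no — NF(t₁) = cons(cons(a, a), cons(a, c)), NF(t₂) = cons(p(c), p(p(a)))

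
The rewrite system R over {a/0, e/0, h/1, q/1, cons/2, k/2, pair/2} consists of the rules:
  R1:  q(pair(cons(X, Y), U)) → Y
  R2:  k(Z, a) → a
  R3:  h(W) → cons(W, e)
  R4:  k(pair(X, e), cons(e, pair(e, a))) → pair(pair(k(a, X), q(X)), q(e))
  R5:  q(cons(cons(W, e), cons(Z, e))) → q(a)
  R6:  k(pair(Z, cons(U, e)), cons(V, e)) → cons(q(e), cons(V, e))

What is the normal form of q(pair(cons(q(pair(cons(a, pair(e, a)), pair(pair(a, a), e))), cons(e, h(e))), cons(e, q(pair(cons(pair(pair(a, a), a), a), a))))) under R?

1. q(pair(cons(q(pair(cons(a, pair(e, a)), pair(pair(a, a), e))), cons(e, h(e))), cons(e, q(pair(cons(pair(pair(a, a), a), a), a)))))  →  cons(e, h(e))   [R1 at ε]
2. cons(e, h(e))  →  cons(e, cons(e, e))   [R3 at 2]

cons(e, cons(e, e))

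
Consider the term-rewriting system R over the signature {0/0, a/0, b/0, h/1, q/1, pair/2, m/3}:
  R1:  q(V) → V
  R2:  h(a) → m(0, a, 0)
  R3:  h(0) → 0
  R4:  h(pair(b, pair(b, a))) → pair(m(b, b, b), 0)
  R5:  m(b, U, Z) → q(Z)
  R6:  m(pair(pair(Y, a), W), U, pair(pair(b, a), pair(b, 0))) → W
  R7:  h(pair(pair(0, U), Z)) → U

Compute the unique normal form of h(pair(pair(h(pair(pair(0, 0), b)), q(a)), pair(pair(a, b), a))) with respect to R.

a

1. h(pair(pair(h(pair(pair(0, 0), b)), q(a)), pair(pair(a, b), a)))  →  h(pair(pair(0, q(a)), pair(pair(a, b), a)))   [R7 at 1.1.1]
2. h(pair(pair(0, q(a)), pair(pair(a, b), a)))  →  q(a)   [R7 at ε]
3. q(a)  →  a   [R1 at ε]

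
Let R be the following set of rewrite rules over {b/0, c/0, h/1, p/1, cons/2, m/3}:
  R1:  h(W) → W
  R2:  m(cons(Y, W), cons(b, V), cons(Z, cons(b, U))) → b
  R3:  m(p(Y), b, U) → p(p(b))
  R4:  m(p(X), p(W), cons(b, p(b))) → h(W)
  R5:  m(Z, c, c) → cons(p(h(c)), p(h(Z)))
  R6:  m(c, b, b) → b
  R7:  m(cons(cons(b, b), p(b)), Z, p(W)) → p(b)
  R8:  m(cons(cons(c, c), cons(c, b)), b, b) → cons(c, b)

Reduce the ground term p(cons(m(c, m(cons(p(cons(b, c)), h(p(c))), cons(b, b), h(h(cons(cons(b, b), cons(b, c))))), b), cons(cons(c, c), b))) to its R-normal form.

p(cons(b, cons(cons(c, c), b)))

1. p(cons(m(c, m(cons(p(cons(b, c)), h(p(c))), cons(b, b), h(h(cons(cons(b, b), cons(b, c))))), b), cons(cons(c, c), b)))  →  p(cons(m(c, m(cons(p(cons(b, c)), p(c)), cons(b, b), h(h(cons(cons(b, b), cons(b, c))))), b), cons(cons(c, c), b)))   [R1 at 1.1.2.1.2]
2. p(cons(m(c, m(cons(p(cons(b, c)), p(c)), cons(b, b), h(h(cons(cons(b, b), cons(b, c))))), b), cons(cons(c, c), b)))  →  p(cons(m(c, m(cons(p(cons(b, c)), p(c)), cons(b, b), h(cons(cons(b, b), cons(b, c)))), b), cons(cons(c, c), b)))   [R1 at 1.1.2.3]
3. p(cons(m(c, m(cons(p(cons(b, c)), p(c)), cons(b, b), h(cons(cons(b, b), cons(b, c)))), b), cons(cons(c, c), b)))  →  p(cons(m(c, m(cons(p(cons(b, c)), p(c)), cons(b, b), cons(cons(b, b), cons(b, c))), b), cons(cons(c, c), b)))   [R1 at 1.1.2.3]
4. p(cons(m(c, m(cons(p(cons(b, c)), p(c)), cons(b, b), cons(cons(b, b), cons(b, c))), b), cons(cons(c, c), b)))  →  p(cons(m(c, b, b), cons(cons(c, c), b)))   [R2 at 1.1.2]
5. p(cons(m(c, b, b), cons(cons(c, c), b)))  →  p(cons(b, cons(cons(c, c), b)))   [R6 at 1.1]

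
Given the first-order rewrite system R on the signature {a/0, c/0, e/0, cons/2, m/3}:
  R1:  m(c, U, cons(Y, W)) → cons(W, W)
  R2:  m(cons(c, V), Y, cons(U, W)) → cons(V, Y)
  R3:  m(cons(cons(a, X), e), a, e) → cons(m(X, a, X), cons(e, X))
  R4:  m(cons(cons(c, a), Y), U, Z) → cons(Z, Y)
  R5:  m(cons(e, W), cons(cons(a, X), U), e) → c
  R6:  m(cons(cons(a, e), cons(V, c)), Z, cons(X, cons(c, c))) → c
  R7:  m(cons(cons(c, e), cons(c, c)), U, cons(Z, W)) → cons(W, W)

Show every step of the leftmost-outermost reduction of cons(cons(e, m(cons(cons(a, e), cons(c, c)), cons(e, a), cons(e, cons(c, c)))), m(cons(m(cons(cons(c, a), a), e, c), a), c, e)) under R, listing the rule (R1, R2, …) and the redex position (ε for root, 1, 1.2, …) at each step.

1. cons(cons(e, m(cons(cons(a, e), cons(c, c)), cons(e, a), cons(e, cons(c, c)))), m(cons(m(cons(cons(c, a), a), e, c), a), c, e))  →  cons(cons(e, c), m(cons(m(cons(cons(c, a), a), e, c), a), c, e))   [R6 at 1.2]
2. cons(cons(e, c), m(cons(m(cons(cons(c, a), a), e, c), a), c, e))  →  cons(cons(e, c), m(cons(cons(c, a), a), c, e))   [R4 at 2.1.1]
3. cons(cons(e, c), m(cons(cons(c, a), a), c, e))  →  cons(cons(e, c), cons(e, a))   [R4 at 2]

cons(cons(e, c), cons(e, a))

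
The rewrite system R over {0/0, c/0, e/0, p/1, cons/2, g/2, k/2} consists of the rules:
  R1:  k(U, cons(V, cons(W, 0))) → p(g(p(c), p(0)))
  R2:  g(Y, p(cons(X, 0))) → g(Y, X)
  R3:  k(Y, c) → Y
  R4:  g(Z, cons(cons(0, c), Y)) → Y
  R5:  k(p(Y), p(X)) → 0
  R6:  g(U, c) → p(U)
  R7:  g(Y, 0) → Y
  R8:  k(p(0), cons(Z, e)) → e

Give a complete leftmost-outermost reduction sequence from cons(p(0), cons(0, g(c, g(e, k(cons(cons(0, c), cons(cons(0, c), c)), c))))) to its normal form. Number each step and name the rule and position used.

cons(p(0), cons(0, c))

1. cons(p(0), cons(0, g(c, g(e, k(cons(cons(0, c), cons(cons(0, c), c)), c)))))  →  cons(p(0), cons(0, g(c, g(e, cons(cons(0, c), cons(cons(0, c), c))))))   [R3 at 2.2.2.2]
2. cons(p(0), cons(0, g(c, g(e, cons(cons(0, c), cons(cons(0, c), c))))))  →  cons(p(0), cons(0, g(c, cons(cons(0, c), c))))   [R4 at 2.2.2]
3. cons(p(0), cons(0, g(c, cons(cons(0, c), c))))  →  cons(p(0), cons(0, c))   [R4 at 2.2]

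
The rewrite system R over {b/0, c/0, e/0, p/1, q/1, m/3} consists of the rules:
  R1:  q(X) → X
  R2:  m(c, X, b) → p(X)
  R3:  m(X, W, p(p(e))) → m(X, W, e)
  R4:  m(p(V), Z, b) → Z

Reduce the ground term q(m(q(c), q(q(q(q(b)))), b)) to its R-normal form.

1. q(m(q(c), q(q(q(q(b)))), b))  →  m(q(c), q(q(q(q(b)))), b)   [R1 at ε]
2. m(q(c), q(q(q(q(b)))), b)  →  m(c, q(q(q(q(b)))), b)   [R1 at 1]
3. m(c, q(q(q(q(b)))), b)  →  p(q(q(q(q(b)))))   [R2 at ε]
4. p(q(q(q(q(b)))))  →  p(q(q(q(b))))   [R1 at 1]
5. p(q(q(q(b))))  →  p(q(q(b)))   [R1 at 1]
6. p(q(q(b)))  →  p(q(b))   [R1 at 1]
7. p(q(b))  →  p(b)   [R1 at 1]

p(b)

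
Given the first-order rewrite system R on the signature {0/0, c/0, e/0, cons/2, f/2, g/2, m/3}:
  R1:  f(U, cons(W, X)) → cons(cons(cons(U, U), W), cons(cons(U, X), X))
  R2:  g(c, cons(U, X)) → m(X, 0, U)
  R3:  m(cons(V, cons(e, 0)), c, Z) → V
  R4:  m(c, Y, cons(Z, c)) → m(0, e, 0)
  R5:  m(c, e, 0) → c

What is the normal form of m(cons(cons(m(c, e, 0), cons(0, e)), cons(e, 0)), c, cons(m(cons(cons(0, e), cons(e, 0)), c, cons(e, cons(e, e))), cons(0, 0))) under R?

1. m(cons(cons(m(c, e, 0), cons(0, e)), cons(e, 0)), c, cons(m(cons(cons(0, e), cons(e, 0)), c, cons(e, cons(e, e))), cons(0, 0)))  →  cons(m(c, e, 0), cons(0, e))   [R3 at ε]
2. cons(m(c, e, 0), cons(0, e))  →  cons(c, cons(0, e))   [R5 at 1]

cons(c, cons(0, e))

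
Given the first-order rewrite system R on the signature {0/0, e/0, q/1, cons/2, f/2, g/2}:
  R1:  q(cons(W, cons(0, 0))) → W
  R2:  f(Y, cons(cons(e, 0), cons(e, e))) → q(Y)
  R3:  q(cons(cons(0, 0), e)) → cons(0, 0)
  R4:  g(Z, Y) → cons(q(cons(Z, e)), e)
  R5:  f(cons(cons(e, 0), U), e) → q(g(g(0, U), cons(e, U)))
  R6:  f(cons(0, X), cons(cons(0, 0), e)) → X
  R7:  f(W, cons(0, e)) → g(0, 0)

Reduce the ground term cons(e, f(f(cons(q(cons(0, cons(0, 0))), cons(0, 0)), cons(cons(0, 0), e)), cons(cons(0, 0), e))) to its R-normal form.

1. cons(e, f(f(cons(q(cons(0, cons(0, 0))), cons(0, 0)), cons(cons(0, 0), e)), cons(cons(0, 0), e)))  →  cons(e, f(f(cons(0, cons(0, 0)), cons(cons(0, 0), e)), cons(cons(0, 0), e)))   [R1 at 2.1.1.1]
2. cons(e, f(f(cons(0, cons(0, 0)), cons(cons(0, 0), e)), cons(cons(0, 0), e)))  →  cons(e, f(cons(0, 0), cons(cons(0, 0), e)))   [R6 at 2.1]
3. cons(e, f(cons(0, 0), cons(cons(0, 0), e)))  →  cons(e, 0)   [R6 at 2]

cons(e, 0)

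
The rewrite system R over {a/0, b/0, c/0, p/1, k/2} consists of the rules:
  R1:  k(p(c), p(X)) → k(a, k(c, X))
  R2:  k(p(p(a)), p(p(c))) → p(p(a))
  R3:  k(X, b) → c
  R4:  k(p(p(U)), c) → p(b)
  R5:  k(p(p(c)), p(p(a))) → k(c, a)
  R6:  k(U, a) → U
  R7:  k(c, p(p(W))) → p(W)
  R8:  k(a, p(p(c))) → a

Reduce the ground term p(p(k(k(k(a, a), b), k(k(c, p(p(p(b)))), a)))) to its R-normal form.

1. p(p(k(k(k(a, a), b), k(k(c, p(p(p(b)))), a))))  →  p(p(k(c, k(k(c, p(p(p(b)))), a))))   [R3 at 1.1.1]
2. p(p(k(c, k(k(c, p(p(p(b)))), a))))  →  p(p(k(c, k(c, p(p(p(b)))))))   [R6 at 1.1.2]
3. p(p(k(c, k(c, p(p(p(b)))))))  →  p(p(k(c, p(p(b)))))   [R7 at 1.1.2]
4. p(p(k(c, p(p(b)))))  →  p(p(p(b)))   [R7 at 1.1]

p(p(p(b)))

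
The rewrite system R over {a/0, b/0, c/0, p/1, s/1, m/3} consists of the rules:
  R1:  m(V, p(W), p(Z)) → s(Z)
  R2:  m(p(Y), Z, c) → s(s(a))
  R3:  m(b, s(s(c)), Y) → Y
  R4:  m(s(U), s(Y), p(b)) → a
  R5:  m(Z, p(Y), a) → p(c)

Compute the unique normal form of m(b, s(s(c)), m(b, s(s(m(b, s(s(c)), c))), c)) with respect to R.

1. m(b, s(s(c)), m(b, s(s(m(b, s(s(c)), c))), c))  →  m(b, s(s(m(b, s(s(c)), c))), c)   [R3 at ε]
2. m(b, s(s(m(b, s(s(c)), c))), c)  →  m(b, s(s(c)), c)   [R3 at 2.1.1]
3. m(b, s(s(c)), c)  →  c   [R3 at ε]

c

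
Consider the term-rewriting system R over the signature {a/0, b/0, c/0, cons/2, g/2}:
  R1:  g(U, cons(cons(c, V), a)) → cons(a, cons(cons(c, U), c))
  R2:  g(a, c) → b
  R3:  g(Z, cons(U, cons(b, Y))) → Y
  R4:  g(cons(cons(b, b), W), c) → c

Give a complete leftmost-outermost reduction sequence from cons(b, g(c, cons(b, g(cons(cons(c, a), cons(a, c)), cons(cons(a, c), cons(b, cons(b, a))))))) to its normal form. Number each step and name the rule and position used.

cons(b, a)

1. cons(b, g(c, cons(b, g(cons(cons(c, a), cons(a, c)), cons(cons(a, c), cons(b, cons(b, a)))))))  →  cons(b, g(c, cons(b, cons(b, a))))   [R3 at 2.2.2]
2. cons(b, g(c, cons(b, cons(b, a))))  →  cons(b, a)   [R3 at 2]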